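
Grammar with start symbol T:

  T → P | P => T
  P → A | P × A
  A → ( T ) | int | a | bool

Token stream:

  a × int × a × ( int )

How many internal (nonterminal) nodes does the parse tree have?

[T [P [P [P [P [A a]] × [A int]] × [A a]] × [A ( [T [P [A int]]] )]]]

12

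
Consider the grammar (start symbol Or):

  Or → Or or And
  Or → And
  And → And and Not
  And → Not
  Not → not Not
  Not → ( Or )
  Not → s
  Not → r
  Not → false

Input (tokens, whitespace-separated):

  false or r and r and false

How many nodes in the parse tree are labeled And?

4

[Or [Or [And [Not false]]] or [And [And [And [Not r]] and [Not r]] and [Not false]]]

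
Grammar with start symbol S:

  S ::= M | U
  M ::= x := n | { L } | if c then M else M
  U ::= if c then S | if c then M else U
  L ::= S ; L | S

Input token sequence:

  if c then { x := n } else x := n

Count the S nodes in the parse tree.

[S [M if c then [M { [L [S [M x := n]]] }] else [M x := n]]]

2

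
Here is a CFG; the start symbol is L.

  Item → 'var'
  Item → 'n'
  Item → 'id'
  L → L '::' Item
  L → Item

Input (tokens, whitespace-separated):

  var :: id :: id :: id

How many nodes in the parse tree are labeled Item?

[L [L [L [L [Item var]] :: [Item id]] :: [Item id]] :: [Item id]]

4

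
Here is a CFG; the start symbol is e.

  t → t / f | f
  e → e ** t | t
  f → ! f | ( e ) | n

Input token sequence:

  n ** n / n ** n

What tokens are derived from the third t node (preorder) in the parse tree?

n

[e [e [e [t [f n]]] ** [t [t [f n]] / [f n]]] ** [t [f n]]]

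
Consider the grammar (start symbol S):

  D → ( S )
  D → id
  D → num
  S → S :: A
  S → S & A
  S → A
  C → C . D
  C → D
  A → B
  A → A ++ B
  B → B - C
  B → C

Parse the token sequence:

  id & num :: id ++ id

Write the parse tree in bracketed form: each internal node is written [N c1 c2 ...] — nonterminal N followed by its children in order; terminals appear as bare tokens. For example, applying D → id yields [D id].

S
S :: A
S & A :: A
A & A :: A
B & A :: A
C & A :: A
D & A :: A
id & A :: A
id & B :: A
id & C :: A
id & D :: A
id & num :: A
id & num :: A ++ B
id & num :: B ++ B
id & num :: C ++ B
id & num :: D ++ B
id & num :: id ++ B
id & num :: id ++ C
id & num :: id ++ D
id & num :: id ++ id

[S [S [S [A [B [C [D id]]]]] & [A [B [C [D num]]]]] :: [A [A [B [C [D id]]]] ++ [B [C [D id]]]]]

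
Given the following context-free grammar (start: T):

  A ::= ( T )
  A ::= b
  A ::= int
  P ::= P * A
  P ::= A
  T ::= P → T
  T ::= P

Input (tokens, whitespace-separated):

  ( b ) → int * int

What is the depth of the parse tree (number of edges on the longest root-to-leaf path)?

6

[T [P [A ( [T [P [A b]]] )]] → [T [P [P [A int]] * [A int]]]]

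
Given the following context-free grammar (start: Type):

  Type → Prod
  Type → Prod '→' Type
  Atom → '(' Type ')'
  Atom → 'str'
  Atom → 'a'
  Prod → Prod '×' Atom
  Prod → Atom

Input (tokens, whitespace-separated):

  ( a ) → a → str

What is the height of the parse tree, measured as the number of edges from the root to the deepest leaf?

[Type [Prod [Atom ( [Type [Prod [Atom a]]] )]] → [Type [Prod [Atom a]] → [Type [Prod [Atom str]]]]]

6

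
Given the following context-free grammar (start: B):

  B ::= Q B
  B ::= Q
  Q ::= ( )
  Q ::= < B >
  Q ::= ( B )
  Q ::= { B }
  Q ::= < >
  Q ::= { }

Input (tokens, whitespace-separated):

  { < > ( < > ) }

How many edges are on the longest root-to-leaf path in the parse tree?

7

[B [Q { [B [Q < >] [B [Q ( [B [Q < >]] )]]] }]]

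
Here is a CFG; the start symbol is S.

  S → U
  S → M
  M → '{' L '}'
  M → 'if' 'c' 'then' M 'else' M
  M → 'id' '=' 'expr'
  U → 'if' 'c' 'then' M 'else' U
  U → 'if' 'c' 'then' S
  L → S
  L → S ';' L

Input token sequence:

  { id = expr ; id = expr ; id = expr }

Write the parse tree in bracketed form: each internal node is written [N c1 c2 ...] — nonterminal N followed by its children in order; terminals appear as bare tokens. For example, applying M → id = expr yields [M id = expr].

[S [M { [L [S [M id = expr]] ; [L [S [M id = expr]] ; [L [S [M id = expr]]]]] }]]

S
M
{ L }
{ S ; L }
{ M ; L }
{ id = expr ; L }
{ id = expr ; S ; L }
{ id = expr ; M ; L }
{ id = expr ; id = expr ; L }
{ id = expr ; id = expr ; S }
{ id = expr ; id = expr ; M }
{ id = expr ; id = expr ; id = expr }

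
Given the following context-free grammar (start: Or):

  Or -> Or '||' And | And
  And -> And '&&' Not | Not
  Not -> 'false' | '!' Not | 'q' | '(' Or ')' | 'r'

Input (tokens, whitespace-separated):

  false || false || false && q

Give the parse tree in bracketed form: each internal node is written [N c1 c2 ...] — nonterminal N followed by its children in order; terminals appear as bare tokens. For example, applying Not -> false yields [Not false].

Or
Or || And
Or || And || And
And || And || And
Not || And || And
false || And || And
false || Not || And
false || false || And
false || false || And && Not
false || false || Not && Not
false || false || false && Not
false || false || false && q

[Or [Or [Or [And [Not false]]] || [And [Not false]]] || [And [And [Not false]] && [Not q]]]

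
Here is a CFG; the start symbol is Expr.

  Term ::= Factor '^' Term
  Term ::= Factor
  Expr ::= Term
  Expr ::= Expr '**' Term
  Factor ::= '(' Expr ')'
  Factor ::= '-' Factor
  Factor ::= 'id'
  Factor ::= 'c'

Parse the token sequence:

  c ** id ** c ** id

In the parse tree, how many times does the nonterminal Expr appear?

4

[Expr [Expr [Expr [Expr [Term [Factor c]]] ** [Term [Factor id]]] ** [Term [Factor c]]] ** [Term [Factor id]]]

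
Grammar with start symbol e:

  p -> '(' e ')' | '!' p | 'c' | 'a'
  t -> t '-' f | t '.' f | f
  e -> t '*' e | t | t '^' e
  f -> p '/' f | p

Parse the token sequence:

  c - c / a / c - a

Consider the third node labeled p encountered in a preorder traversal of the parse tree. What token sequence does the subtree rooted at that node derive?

[e [t [t [t [f [p c]]] - [f [p c] / [f [p a] / [f [p c]]]]] - [f [p a]]]]

a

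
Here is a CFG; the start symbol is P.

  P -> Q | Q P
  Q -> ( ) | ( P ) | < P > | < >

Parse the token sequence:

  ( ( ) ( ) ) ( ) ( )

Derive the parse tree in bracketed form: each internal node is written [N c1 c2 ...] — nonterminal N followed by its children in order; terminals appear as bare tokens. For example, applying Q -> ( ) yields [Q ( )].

P
Q P
( P ) P
( Q P ) P
( ( ) P ) P
( ( ) Q ) P
( ( ) ( ) ) P
( ( ) ( ) ) Q P
( ( ) ( ) ) ( ) P
( ( ) ( ) ) ( ) Q
( ( ) ( ) ) ( ) ( )

[P [Q ( [P [Q ( )] [P [Q ( )]]] )] [P [Q ( )] [P [Q ( )]]]]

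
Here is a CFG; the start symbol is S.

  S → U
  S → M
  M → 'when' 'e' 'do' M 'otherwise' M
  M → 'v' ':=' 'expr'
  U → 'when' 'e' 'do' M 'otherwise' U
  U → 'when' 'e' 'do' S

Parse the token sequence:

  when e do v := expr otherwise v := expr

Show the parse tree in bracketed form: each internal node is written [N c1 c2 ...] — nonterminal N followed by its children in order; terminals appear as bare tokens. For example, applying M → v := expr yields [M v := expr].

[S [M when e do [M v := expr] otherwise [M v := expr]]]

S
M
when e do M otherwise M
when e do v := expr otherwise M
when e do v := expr otherwise v := expr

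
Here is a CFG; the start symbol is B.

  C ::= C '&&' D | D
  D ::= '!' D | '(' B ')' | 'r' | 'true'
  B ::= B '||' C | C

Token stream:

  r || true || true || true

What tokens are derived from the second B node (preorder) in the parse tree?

r || true || true

[B [B [B [B [C [D r]]] || [C [D true]]] || [C [D true]]] || [C [D true]]]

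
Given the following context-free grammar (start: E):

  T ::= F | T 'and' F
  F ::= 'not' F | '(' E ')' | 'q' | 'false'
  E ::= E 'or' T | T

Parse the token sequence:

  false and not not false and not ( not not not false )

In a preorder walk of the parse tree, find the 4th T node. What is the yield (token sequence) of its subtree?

[E [T [T [T [F false]] and [F not [F not [F false]]]] and [F not [F ( [E [T [F not [F not [F not [F false]]]]]] )]]]]

not not not false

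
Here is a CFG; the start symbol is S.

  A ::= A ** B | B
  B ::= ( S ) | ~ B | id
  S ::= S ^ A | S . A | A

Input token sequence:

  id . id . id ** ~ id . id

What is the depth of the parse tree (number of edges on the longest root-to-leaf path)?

[S [S [S [S [A [B id]]] . [A [B id]]] . [A [A [B id]] ** [B ~ [B id]]]] . [A [B id]]]

6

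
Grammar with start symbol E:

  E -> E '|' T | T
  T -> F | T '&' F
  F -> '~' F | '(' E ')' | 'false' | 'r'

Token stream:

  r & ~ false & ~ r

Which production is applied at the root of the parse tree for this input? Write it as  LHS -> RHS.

E -> T

[E [T [T [T [F r]] & [F ~ [F false]]] & [F ~ [F r]]]]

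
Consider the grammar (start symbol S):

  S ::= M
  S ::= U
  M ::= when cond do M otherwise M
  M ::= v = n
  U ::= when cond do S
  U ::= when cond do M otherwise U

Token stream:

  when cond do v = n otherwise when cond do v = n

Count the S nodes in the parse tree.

2

[S [U when cond do [M v = n] otherwise [U when cond do [S [M v = n]]]]]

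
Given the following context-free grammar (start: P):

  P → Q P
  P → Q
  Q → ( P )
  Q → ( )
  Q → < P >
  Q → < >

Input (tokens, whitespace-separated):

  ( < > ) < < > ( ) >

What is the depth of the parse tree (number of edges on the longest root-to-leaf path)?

[P [Q ( [P [Q < >]] )] [P [Q < [P [Q < >] [P [Q ( )]]] >]]]

6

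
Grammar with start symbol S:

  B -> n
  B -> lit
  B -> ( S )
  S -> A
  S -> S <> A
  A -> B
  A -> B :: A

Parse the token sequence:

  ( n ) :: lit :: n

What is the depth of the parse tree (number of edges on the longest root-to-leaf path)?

[S [A [B ( [S [A [B n]]] )] :: [A [B lit] :: [A [B n]]]]]

6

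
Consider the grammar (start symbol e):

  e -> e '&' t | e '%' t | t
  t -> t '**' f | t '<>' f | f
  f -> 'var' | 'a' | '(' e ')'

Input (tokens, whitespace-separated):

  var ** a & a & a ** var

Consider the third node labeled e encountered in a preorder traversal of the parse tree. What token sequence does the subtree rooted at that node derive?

var ** a

[e [e [e [t [t [f var]] ** [f a]]] & [t [f a]]] & [t [t [f a]] ** [f var]]]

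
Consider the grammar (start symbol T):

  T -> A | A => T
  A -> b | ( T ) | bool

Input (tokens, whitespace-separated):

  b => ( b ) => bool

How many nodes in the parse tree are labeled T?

[T [A b] => [T [A ( [T [A b]] )] => [T [A bool]]]]

4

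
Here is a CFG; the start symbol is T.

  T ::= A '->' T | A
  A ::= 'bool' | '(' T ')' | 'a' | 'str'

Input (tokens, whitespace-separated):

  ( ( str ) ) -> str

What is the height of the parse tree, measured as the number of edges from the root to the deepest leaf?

[T [A ( [T [A ( [T [A str]] )]] )] -> [T [A str]]]

6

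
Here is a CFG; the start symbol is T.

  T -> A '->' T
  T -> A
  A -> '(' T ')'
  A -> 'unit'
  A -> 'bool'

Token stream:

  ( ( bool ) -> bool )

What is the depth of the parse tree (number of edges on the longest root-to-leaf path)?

[T [A ( [T [A ( [T [A bool]] )] -> [T [A bool]]] )]]

6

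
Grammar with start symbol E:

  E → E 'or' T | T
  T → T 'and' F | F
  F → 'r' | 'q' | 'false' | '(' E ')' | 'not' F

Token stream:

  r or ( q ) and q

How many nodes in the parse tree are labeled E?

[E [E [T [F r]]] or [T [T [F ( [E [T [F q]]] )]] and [F q]]]

3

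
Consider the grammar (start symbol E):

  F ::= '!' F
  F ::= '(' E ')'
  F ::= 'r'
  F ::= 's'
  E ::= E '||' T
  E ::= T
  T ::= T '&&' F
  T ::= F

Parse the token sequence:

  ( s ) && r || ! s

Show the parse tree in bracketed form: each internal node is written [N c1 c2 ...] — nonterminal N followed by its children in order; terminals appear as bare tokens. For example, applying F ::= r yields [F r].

E
E || T
T || T
T && F || T
F && F || T
( E ) && F || T
( T ) && F || T
( F ) && F || T
( s ) && F || T
( s ) && r || T
( s ) && r || F
( s ) && r || ! F
( s ) && r || ! s

[E [E [T [T [F ( [E [T [F s]]] )]] && [F r]]] || [T [F ! [F s]]]]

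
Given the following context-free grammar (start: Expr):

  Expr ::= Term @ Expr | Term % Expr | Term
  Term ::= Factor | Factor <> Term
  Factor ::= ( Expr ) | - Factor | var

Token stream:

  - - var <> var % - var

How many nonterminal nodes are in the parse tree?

[Expr [Term [Factor - [Factor - [Factor var]]] <> [Term [Factor var]]] % [Expr [Term [Factor - [Factor var]]]]]

11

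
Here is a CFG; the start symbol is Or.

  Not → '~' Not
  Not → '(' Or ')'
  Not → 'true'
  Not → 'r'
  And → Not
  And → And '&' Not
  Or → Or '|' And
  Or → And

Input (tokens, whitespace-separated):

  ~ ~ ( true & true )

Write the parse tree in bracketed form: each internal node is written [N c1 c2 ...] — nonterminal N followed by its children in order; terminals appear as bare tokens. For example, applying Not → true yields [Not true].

Or
And
Not
~ Not
~ ~ Not
~ ~ ( Or )
~ ~ ( And )
~ ~ ( And & Not )
~ ~ ( Not & Not )
~ ~ ( true & Not )
~ ~ ( true & true )

[Or [And [Not ~ [Not ~ [Not ( [Or [And [And [Not true]] & [Not true]]] )]]]]]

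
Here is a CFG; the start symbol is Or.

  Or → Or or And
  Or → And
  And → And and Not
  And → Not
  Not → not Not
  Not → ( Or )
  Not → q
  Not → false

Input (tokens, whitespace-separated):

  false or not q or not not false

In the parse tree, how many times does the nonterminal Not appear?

6

[Or [Or [Or [And [Not false]]] or [And [Not not [Not q]]]] or [And [Not not [Not not [Not false]]]]]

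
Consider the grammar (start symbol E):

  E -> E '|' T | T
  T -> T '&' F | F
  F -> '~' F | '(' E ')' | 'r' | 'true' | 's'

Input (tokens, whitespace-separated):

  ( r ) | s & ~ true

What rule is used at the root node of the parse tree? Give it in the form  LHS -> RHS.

[E [E [T [F ( [E [T [F r]]] )]]] | [T [T [F s]] & [F ~ [F true]]]]

E -> E '|' T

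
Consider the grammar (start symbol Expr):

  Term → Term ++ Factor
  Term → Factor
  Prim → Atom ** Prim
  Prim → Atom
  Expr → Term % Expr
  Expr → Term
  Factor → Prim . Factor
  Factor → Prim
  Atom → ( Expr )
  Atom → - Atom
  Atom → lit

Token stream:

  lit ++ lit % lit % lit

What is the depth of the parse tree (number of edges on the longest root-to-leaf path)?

7

[Expr [Term [Term [Factor [Prim [Atom lit]]]] ++ [Factor [Prim [Atom lit]]]] % [Expr [Term [Factor [Prim [Atom lit]]]] % [Expr [Term [Factor [Prim [Atom lit]]]]]]]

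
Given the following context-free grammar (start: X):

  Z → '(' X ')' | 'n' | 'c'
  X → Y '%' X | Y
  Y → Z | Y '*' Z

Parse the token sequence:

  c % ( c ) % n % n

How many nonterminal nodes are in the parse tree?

[X [Y [Z c]] % [X [Y [Z ( [X [Y [Z c]]] )]] % [X [Y [Z n]] % [X [Y [Z n]]]]]]

15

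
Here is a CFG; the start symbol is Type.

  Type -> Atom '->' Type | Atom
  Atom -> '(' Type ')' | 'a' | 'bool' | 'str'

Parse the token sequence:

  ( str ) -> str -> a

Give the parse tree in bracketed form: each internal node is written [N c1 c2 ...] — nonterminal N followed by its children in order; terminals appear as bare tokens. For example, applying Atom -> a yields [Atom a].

Type
Atom -> Type
( Type ) -> Type
( Atom ) -> Type
( str ) -> Type
( str ) -> Atom -> Type
( str ) -> str -> Type
( str ) -> str -> Atom
( str ) -> str -> a

[Type [Atom ( [Type [Atom str]] )] -> [Type [Atom str] -> [Type [Atom a]]]]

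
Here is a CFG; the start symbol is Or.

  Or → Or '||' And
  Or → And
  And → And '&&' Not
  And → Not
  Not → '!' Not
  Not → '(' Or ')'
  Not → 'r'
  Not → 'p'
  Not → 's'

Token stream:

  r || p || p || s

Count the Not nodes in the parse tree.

4

[Or [Or [Or [Or [And [Not r]]] || [And [Not p]]] || [And [Not p]]] || [And [Not s]]]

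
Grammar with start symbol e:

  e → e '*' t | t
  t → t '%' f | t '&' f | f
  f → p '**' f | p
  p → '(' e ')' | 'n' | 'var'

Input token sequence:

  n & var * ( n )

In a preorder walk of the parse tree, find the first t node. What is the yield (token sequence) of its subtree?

n & var

[e [e [t [t [f [p n]]] & [f [p var]]]] * [t [f [p ( [e [t [f [p n]]]] )]]]]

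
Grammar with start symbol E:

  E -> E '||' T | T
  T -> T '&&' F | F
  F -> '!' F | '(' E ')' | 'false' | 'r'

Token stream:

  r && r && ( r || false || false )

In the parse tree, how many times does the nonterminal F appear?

6

[E [T [T [T [F r]] && [F r]] && [F ( [E [E [E [T [F r]]] || [T [F false]]] || [T [F false]]] )]]]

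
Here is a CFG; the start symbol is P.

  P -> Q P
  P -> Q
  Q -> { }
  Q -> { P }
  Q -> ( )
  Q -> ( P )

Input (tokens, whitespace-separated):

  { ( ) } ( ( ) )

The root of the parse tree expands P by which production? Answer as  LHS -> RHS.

P -> Q P

[P [Q { [P [Q ( )]] }] [P [Q ( [P [Q ( )]] )]]]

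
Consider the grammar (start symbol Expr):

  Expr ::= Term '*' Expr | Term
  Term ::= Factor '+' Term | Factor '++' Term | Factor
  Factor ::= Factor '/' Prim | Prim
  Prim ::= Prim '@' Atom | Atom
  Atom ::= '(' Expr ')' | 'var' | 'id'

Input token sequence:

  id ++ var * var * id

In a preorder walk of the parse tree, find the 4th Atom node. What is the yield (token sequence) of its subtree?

id

[Expr [Term [Factor [Prim [Atom id]]] ++ [Term [Factor [Prim [Atom var]]]]] * [Expr [Term [Factor [Prim [Atom var]]]] * [Expr [Term [Factor [Prim [Atom id]]]]]]]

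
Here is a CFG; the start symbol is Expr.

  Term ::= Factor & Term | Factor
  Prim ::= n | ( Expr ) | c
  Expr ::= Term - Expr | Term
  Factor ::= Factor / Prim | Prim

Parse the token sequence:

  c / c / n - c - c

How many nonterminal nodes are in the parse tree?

[Expr [Term [Factor [Factor [Factor [Prim c]] / [Prim c]] / [Prim n]]] - [Expr [Term [Factor [Prim c]]] - [Expr [Term [Factor [Prim c]]]]]]

16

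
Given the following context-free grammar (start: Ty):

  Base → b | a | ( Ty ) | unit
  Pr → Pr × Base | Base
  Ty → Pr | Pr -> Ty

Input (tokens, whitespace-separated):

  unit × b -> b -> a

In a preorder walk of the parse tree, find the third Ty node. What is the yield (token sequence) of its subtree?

a

[Ty [Pr [Pr [Base unit]] × [Base b]] -> [Ty [Pr [Base b]] -> [Ty [Pr [Base a]]]]]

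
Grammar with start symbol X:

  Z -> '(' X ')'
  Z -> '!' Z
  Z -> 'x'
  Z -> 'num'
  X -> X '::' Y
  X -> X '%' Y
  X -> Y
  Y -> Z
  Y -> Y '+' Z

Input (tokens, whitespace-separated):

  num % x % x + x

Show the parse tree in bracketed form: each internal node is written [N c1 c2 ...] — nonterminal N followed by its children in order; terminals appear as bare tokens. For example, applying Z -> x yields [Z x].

[X [X [X [Y [Z num]]] % [Y [Z x]]] % [Y [Y [Z x]] + [Z x]]]

X
X % Y
X % Y % Y
Y % Y % Y
Z % Y % Y
num % Y % Y
num % Z % Y
num % x % Y
num % x % Y + Z
num % x % Z + Z
num % x % x + Z
num % x % x + x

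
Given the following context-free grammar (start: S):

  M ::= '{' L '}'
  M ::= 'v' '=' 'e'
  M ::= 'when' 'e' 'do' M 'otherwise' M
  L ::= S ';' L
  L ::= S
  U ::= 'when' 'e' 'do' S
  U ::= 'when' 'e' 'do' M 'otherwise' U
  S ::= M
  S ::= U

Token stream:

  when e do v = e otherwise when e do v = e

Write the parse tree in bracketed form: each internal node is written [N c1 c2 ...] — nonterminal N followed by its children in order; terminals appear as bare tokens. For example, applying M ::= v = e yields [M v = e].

S
U
when e do M otherwise U
when e do v = e otherwise U
when e do v = e otherwise when e do S
when e do v = e otherwise when e do M
when e do v = e otherwise when e do v = e

[S [U when e do [M v = e] otherwise [U when e do [S [M v = e]]]]]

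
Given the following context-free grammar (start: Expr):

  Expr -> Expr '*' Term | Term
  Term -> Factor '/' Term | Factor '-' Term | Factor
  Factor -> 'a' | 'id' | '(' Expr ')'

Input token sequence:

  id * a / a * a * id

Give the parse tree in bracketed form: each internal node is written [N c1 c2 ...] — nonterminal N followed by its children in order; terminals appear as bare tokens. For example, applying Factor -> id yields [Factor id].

[Expr [Expr [Expr [Expr [Term [Factor id]]] * [Term [Factor a] / [Term [Factor a]]]] * [Term [Factor a]]] * [Term [Factor id]]]

Expr
Expr * Term
Expr * Term * Term
Expr * Term * Term * Term
Term * Term * Term * Term
Factor * Term * Term * Term
id * Term * Term * Term
id * Factor / Term * Term * Term
id * a / Term * Term * Term
id * a / Factor * Term * Term
id * a / a * Term * Term
id * a / a * Factor * Term
id * a / a * a * Term
id * a / a * a * Factor
id * a / a * a * id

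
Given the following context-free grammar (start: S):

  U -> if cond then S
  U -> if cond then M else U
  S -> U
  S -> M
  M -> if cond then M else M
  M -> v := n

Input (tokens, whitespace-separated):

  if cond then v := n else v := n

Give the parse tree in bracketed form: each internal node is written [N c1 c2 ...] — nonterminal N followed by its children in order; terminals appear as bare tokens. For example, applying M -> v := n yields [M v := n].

[S [M if cond then [M v := n] else [M v := n]]]

S
M
if cond then M else M
if cond then v := n else M
if cond then v := n else v := n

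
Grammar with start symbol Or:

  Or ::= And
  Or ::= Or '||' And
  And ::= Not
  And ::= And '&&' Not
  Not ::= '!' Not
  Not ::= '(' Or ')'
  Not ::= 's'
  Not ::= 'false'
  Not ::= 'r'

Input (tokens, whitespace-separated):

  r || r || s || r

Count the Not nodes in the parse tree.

4

[Or [Or [Or [Or [And [Not r]]] || [And [Not r]]] || [And [Not s]]] || [And [Not r]]]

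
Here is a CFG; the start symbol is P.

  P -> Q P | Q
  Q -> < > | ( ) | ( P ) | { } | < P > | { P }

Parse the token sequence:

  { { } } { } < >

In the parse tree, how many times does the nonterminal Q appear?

4

[P [Q { [P [Q { }]] }] [P [Q { }] [P [Q < >]]]]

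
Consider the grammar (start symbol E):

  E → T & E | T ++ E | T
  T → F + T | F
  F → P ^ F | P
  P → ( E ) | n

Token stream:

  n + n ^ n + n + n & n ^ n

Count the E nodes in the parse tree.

[E [T [F [P n]] + [T [F [P n] ^ [F [P n]]] + [T [F [P n]] + [T [F [P n]]]]]] & [E [T [F [P n] ^ [F [P n]]]]]]

2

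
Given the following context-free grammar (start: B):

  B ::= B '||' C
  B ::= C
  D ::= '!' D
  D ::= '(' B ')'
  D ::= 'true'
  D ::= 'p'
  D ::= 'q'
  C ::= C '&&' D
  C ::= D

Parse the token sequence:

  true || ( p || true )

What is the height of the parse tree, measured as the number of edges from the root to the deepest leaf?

7

[B [B [C [D true]]] || [C [D ( [B [B [C [D p]]] || [C [D true]]] )]]]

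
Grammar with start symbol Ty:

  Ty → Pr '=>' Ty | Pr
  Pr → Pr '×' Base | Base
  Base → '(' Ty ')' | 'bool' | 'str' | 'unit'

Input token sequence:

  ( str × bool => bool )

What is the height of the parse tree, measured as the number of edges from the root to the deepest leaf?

7

[Ty [Pr [Base ( [Ty [Pr [Pr [Base str]] × [Base bool]] => [Ty [Pr [Base bool]]]] )]]]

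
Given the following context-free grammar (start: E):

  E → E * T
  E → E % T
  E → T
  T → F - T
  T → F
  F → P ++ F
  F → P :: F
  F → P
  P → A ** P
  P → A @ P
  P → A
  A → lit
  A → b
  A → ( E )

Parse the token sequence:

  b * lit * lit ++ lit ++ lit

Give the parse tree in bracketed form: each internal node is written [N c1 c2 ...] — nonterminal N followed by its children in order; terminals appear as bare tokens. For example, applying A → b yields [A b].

[E [E [E [T [F [P [A b]]]]] * [T [F [P [A lit]]]]] * [T [F [P [A lit]] ++ [F [P [A lit]] ++ [F [P [A lit]]]]]]]

E
E * T
E * T * T
T * T * T
F * T * T
P * T * T
A * T * T
b * T * T
b * F * T
b * P * T
b * A * T
b * lit * T
b * lit * F
b * lit * P ++ F
b * lit * A ++ F
b * lit * lit ++ F
b * lit * lit ++ P ++ F
b * lit * lit ++ A ++ F
b * lit * lit ++ lit ++ F
b * lit * lit ++ lit ++ P
b * lit * lit ++ lit ++ A
b * lit * lit ++ lit ++ lit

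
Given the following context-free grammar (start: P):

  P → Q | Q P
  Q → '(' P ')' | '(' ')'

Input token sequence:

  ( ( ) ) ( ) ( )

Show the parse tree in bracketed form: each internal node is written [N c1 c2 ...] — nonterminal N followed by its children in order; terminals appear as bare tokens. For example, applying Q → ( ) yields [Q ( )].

P
Q P
( P ) P
( Q ) P
( ( ) ) P
( ( ) ) Q P
( ( ) ) ( ) P
( ( ) ) ( ) Q
( ( ) ) ( ) ( )

[P [Q ( [P [Q ( )]] )] [P [Q ( )] [P [Q ( )]]]]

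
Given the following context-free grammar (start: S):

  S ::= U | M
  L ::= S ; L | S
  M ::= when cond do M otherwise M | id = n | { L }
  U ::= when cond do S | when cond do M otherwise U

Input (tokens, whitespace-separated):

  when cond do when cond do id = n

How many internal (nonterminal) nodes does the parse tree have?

[S [U when cond do [S [U when cond do [S [M id = n]]]]]]

6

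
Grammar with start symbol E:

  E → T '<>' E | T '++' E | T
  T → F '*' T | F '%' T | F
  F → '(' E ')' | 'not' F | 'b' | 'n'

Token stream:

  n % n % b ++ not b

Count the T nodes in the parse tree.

[E [T [F n] % [T [F n] % [T [F b]]]] ++ [E [T [F not [F b]]]]]

4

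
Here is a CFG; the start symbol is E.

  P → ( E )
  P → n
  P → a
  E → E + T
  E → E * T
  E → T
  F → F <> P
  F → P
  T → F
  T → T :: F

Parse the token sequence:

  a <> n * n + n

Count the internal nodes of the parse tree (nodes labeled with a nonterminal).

[E [E [E [T [F [F [P a]] <> [P n]]]] * [T [F [P n]]]] + [T [F [P n]]]]

14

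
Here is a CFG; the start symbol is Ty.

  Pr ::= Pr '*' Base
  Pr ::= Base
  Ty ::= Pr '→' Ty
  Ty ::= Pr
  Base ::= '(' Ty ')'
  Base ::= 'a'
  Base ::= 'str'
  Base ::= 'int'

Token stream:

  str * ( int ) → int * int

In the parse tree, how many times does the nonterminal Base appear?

[Ty [Pr [Pr [Base str]] * [Base ( [Ty [Pr [Base int]]] )]] → [Ty [Pr [Pr [Base int]] * [Base int]]]]

5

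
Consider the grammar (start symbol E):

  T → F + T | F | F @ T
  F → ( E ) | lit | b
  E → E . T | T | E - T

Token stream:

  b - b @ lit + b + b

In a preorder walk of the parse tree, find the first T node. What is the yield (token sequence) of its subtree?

[E [E [T [F b]]] - [T [F b] @ [T [F lit] + [T [F b] + [T [F b]]]]]]

b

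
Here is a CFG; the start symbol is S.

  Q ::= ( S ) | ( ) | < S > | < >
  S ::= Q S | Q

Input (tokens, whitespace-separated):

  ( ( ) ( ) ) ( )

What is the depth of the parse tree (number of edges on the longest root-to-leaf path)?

[S [Q ( [S [Q ( )] [S [Q ( )]]] )] [S [Q ( )]]]

5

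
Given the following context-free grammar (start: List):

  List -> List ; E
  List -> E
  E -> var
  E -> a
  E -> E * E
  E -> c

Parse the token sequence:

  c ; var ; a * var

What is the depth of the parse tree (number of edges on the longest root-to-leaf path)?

4

[List [List [List [E c]] ; [E var]] ; [E [E a] * [E var]]]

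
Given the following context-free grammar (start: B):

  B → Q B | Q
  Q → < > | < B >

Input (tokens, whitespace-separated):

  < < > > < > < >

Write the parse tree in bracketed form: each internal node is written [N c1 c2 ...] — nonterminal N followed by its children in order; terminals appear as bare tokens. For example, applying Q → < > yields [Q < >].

[B [Q < [B [Q < >]] >] [B [Q < >] [B [Q < >]]]]

B
Q B
< B > B
< Q > B
< < > > B
< < > > Q B
< < > > < > B
< < > > < > Q
< < > > < > < >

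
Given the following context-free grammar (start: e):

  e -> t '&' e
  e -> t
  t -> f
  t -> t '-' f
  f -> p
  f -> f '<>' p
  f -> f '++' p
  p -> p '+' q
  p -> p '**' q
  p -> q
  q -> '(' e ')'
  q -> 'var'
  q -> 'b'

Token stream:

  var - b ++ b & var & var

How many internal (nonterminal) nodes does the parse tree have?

[e [t [t [f [p [q var]]]] - [f [f [p [q b]]] ++ [p [q b]]]] & [e [t [f [p [q var]]]] & [e [t [f [p [q var]]]]]]]

22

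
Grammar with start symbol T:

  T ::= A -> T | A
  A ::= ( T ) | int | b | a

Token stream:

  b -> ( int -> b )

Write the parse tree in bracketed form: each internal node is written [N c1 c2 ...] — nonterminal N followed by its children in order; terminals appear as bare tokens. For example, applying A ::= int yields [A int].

T
A -> T
b -> T
b -> A
b -> ( T )
b -> ( A -> T )
b -> ( int -> T )
b -> ( int -> A )
b -> ( int -> b )

[T [A b] -> [T [A ( [T [A int] -> [T [A b]]] )]]]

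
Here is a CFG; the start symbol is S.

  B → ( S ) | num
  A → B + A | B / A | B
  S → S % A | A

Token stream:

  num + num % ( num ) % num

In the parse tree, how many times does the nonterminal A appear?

[S [S [S [A [B num] + [A [B num]]]] % [A [B ( [S [A [B num]]] )]]] % [A [B num]]]

5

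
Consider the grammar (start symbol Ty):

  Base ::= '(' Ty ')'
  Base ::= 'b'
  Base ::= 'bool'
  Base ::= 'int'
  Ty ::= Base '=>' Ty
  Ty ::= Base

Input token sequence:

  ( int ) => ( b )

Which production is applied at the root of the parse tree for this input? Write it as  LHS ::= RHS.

Ty ::= Base '=>' Ty

[Ty [Base ( [Ty [Base int]] )] => [Ty [Base ( [Ty [Base b]] )]]]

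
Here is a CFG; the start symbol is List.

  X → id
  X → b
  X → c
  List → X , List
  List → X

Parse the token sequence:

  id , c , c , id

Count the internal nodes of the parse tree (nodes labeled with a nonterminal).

8

[List [X id] , [List [X c] , [List [X c] , [List [X id]]]]]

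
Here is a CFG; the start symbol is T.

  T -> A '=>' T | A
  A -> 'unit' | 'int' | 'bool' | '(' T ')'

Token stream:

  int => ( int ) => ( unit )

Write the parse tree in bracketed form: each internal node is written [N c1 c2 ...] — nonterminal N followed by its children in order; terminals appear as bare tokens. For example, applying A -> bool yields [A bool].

[T [A int] => [T [A ( [T [A int]] )] => [T [A ( [T [A unit]] )]]]]

T
A => T
int => T
int => A => T
int => ( T ) => T
int => ( A ) => T
int => ( int ) => T
int => ( int ) => A
int => ( int ) => ( T )
int => ( int ) => ( A )
int => ( int ) => ( unit )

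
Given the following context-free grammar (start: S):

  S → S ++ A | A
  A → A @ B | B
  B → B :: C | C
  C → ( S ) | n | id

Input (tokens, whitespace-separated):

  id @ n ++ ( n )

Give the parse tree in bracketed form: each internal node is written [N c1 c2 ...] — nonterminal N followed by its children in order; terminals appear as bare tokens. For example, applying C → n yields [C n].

[S [S [A [A [B [C id]]] @ [B [C n]]]] ++ [A [B [C ( [S [A [B [C n]]]] )]]]]

S
S ++ A
A ++ A
A @ B ++ A
B @ B ++ A
C @ B ++ A
id @ B ++ A
id @ C ++ A
id @ n ++ A
id @ n ++ B
id @ n ++ C
id @ n ++ ( S )
id @ n ++ ( A )
id @ n ++ ( B )
id @ n ++ ( C )
id @ n ++ ( n )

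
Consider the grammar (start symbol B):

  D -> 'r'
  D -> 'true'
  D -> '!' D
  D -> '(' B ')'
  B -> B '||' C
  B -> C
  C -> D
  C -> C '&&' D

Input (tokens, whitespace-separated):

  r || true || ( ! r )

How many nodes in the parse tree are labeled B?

[B [B [B [C [D r]]] || [C [D true]]] || [C [D ( [B [C [D ! [D r]]]] )]]]

4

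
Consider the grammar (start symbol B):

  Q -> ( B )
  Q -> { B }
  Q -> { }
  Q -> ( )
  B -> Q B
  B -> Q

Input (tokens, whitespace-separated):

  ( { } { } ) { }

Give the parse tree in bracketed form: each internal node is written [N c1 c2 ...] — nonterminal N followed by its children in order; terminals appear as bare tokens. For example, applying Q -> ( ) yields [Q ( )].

B
Q B
( B ) B
( Q B ) B
( { } B ) B
( { } Q ) B
( { } { } ) B
( { } { } ) Q
( { } { } ) { }

[B [Q ( [B [Q { }] [B [Q { }]]] )] [B [Q { }]]]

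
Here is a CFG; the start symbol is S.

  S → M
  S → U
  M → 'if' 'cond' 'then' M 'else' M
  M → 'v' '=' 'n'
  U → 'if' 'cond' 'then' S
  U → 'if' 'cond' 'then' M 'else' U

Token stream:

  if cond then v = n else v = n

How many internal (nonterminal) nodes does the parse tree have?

[S [M if cond then [M v = n] else [M v = n]]]

4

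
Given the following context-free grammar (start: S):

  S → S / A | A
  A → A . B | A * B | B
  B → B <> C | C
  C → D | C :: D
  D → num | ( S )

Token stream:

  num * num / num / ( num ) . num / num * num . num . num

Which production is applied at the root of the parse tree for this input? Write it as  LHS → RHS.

S → S / A

[S [S [S [S [A [A [B [C [D num]]]] * [B [C [D num]]]]] / [A [B [C [D num]]]]] / [A [A [B [C [D ( [S [A [B [C [D num]]]]] )]]]] . [B [C [D num]]]]] / [A [A [A [A [B [C [D num]]]] * [B [C [D num]]]] . [B [C [D num]]]] . [B [C [D num]]]]]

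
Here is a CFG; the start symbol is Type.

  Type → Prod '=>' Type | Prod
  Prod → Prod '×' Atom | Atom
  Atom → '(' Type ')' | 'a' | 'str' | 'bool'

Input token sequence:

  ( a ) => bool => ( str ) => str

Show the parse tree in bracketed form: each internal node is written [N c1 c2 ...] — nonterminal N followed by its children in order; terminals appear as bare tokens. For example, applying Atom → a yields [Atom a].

[Type [Prod [Atom ( [Type [Prod [Atom a]]] )]] => [Type [Prod [Atom bool]] => [Type [Prod [Atom ( [Type [Prod [Atom str]]] )]] => [Type [Prod [Atom str]]]]]]

Type
Prod => Type
Atom => Type
( Type ) => Type
( Prod ) => Type
( Atom ) => Type
( a ) => Type
( a ) => Prod => Type
( a ) => Atom => Type
( a ) => bool => Type
( a ) => bool => Prod => Type
( a ) => bool => Atom => Type
( a ) => bool => ( Type ) => Type
( a ) => bool => ( Prod ) => Type
( a ) => bool => ( Atom ) => Type
( a ) => bool => ( str ) => Type
( a ) => bool => ( str ) => Prod
( a ) => bool => ( str ) => Atom
( a ) => bool => ( str ) => str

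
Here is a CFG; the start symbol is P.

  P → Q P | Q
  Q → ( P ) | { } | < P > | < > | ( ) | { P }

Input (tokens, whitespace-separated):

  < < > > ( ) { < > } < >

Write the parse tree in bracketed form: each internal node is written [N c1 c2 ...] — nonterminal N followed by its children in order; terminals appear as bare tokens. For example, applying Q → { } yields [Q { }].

P
Q P
< P > P
< Q > P
< < > > P
< < > > Q P
< < > > ( ) P
< < > > ( ) Q P
< < > > ( ) { P } P
< < > > ( ) { Q } P
< < > > ( ) { < > } P
< < > > ( ) { < > } Q
< < > > ( ) { < > } < >

[P [Q < [P [Q < >]] >] [P [Q ( )] [P [Q { [P [Q < >]] }] [P [Q < >]]]]]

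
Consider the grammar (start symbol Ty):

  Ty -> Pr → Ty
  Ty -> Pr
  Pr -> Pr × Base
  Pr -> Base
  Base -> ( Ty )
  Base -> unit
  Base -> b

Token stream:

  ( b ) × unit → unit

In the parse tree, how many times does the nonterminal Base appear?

[Ty [Pr [Pr [Base ( [Ty [Pr [Base b]]] )]] × [Base unit]] → [Ty [Pr [Base unit]]]]

4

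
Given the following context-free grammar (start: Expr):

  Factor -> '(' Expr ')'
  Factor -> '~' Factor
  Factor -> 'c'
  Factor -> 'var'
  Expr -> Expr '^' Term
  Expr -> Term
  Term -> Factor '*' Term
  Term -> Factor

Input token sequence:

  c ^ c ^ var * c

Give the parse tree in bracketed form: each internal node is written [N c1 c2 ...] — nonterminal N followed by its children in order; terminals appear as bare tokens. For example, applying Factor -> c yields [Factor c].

[Expr [Expr [Expr [Term [Factor c]]] ^ [Term [Factor c]]] ^ [Term [Factor var] * [Term [Factor c]]]]

Expr
Expr ^ Term
Expr ^ Term ^ Term
Term ^ Term ^ Term
Factor ^ Term ^ Term
c ^ Term ^ Term
c ^ Factor ^ Term
c ^ c ^ Term
c ^ c ^ Factor * Term
c ^ c ^ var * Term
c ^ c ^ var * Factor
c ^ c ^ var * c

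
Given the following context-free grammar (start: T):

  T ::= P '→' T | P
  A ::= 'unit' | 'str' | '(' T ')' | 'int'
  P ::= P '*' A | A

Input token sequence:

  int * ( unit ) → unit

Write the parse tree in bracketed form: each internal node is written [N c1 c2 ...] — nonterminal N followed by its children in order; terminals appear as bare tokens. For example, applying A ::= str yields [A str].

[T [P [P [A int]] * [A ( [T [P [A unit]]] )]] → [T [P [A unit]]]]

T
P → T
P * A → T
A * A → T
int * A → T
int * ( T ) → T
int * ( P ) → T
int * ( A ) → T
int * ( unit ) → T
int * ( unit ) → P
int * ( unit ) → A
int * ( unit ) → unit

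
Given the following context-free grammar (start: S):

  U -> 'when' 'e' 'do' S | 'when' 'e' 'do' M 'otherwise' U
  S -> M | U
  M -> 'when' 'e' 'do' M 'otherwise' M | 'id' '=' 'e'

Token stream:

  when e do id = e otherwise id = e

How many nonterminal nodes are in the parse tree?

[S [M when e do [M id = e] otherwise [M id = e]]]

4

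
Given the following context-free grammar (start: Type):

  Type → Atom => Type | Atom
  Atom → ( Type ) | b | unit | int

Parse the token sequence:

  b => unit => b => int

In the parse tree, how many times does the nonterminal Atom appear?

4

[Type [Atom b] => [Type [Atom unit] => [Type [Atom b] => [Type [Atom int]]]]]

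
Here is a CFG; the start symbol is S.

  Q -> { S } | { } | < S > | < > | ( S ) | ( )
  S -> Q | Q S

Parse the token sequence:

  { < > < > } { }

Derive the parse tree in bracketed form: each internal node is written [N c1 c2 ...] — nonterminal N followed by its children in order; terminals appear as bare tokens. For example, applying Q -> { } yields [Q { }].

[S [Q { [S [Q < >] [S [Q < >]]] }] [S [Q { }]]]

S
Q S
{ S } S
{ Q S } S
{ < > S } S
{ < > Q } S
{ < > < > } S
{ < > < > } Q
{ < > < > } { }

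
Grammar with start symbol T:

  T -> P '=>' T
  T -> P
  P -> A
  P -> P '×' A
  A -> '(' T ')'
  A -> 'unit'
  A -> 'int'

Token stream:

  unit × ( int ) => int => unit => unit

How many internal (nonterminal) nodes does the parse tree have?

17

[T [P [P [A unit]] × [A ( [T [P [A int]]] )]] => [T [P [A int]] => [T [P [A unit]] => [T [P [A unit]]]]]]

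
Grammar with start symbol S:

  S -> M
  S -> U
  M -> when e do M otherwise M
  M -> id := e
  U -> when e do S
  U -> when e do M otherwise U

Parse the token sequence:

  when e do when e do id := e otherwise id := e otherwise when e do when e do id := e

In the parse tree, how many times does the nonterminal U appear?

3

[S [U when e do [M when e do [M id := e] otherwise [M id := e]] otherwise [U when e do [S [U when e do [S [M id := e]]]]]]]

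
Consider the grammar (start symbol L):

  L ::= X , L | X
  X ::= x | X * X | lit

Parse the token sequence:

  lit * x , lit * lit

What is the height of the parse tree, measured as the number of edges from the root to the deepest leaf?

4

[L [X [X lit] * [X x]] , [L [X [X lit] * [X lit]]]]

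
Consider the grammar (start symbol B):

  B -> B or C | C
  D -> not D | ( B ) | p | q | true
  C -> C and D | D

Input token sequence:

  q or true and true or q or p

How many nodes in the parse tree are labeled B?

4

[B [B [B [B [C [D q]]] or [C [C [D true]] and [D true]]] or [C [D q]]] or [C [D p]]]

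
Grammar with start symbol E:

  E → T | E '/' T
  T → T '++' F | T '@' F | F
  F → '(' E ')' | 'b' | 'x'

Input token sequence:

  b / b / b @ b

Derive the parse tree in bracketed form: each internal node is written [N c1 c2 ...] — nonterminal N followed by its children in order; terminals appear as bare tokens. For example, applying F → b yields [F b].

E
E / T
E / T / T
T / T / T
F / T / T
b / T / T
b / F / T
b / b / T
b / b / T @ F
b / b / F @ F
b / b / b @ F
b / b / b @ b

[E [E [E [T [F b]]] / [T [F b]]] / [T [T [F b]] @ [F b]]]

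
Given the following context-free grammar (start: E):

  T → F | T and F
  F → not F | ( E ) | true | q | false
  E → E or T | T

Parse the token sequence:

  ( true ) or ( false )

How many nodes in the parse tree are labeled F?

4

[E [E [T [F ( [E [T [F true]]] )]]] or [T [F ( [E [T [F false]]] )]]]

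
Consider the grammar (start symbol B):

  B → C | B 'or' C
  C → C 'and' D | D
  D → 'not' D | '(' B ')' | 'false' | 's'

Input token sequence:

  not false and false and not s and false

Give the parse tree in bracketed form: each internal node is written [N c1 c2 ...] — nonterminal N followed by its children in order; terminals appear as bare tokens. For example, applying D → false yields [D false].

[B [C [C [C [C [D not [D false]]] and [D false]] and [D not [D s]]] and [D false]]]

B
C
C and D
C and D and D
C and D and D and D
D and D and D and D
not D and D and D and D
not false and D and D and D
not false and false and D and D
not false and false and not D and D
not false and false and not s and D
not false and false and not s and false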